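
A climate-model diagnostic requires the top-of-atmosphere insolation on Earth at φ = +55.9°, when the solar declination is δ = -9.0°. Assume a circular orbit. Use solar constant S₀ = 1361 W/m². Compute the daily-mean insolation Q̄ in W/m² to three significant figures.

Q̄ ≈ 158 W/m²

cos H₀ = −tan(+55.9°) tan(-9.000°) = 0.2339, H₀ = 1.3347 rad.
Bracket: H₀ sin φ sin δ + cos φ cos δ sin H₀ = 1.3347×0.82806×-0.15643 + 0.56064×0.98769×0.97225 = -0.172888 + 0.538372 = 0.365484.
Q̄ = (S₀/π) × [bracket] = (1361/π) × 0.365484 = 158.3 W/m².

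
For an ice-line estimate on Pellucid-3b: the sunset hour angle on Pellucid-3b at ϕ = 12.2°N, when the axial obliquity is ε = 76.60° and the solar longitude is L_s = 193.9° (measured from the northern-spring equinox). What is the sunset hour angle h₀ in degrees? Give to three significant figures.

Solar declination: sin δ = sin ε · sin L_s = sin 76.60° × sin 193.9° = -0.23369, so δ = -13.514°.
cos h₀ = −tan ϕ · tan δ = −tan(+12.2°) × tan(-13.514°) = 0.0520, so h₀ = 1.5188 rad = 87.02°.

h₀ = 87.0°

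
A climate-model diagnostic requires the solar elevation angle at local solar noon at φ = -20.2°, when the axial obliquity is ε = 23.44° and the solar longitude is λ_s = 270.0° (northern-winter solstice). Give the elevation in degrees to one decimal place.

86.8°

Solar declination: sin δ = sin ε · sin λ_s = sin 23.44° × sin 270.0° = -0.39779, so δ = -23.440°.
At local noon the hour angle is zero, so the zenith angle equals |φ − δ| = |-20.2° − (-23.440°)| = 3.240°.
Elevation = 90° − 3.240° = 86.8°.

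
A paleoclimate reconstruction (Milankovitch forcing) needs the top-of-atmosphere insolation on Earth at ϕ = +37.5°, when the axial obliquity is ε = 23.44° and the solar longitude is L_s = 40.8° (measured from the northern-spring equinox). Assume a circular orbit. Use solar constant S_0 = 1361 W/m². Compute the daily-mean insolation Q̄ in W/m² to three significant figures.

Solar declination: sin δ = sin ε · sin L_s = sin 23.44° × sin 40.8° = 0.25992, so δ = +15.066°.
cos h₀ = −tan(+37.5°) tan(+15.066°) = -0.2065, h₀ = 1.7788 rad.
Bracket: h₀ sin ϕ sin δ + cos ϕ cos δ sin h₀ = 1.7788×0.60876×0.25992 + 0.79335×0.96563×0.97844 = 0.281458 + 0.749566 = 1.031024.
Q̄ = (S_0/π) × [bracket] = (1361/π) × 1.031024 = 446.7 W/m².

Q̄ ≈ 447 W/m²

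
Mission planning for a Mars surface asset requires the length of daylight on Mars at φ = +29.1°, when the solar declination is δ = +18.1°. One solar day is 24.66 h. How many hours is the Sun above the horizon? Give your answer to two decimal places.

13.77 h

cos H₀ = −tan φ · tan δ = −tan(+29.1°) × tan(+18.100°) = -0.1819, so H₀ = 1.7537 rad = 100.48°.
Daylight = 2H₀/(2π) × 24.66 h = (1.7537/π) × 24.66 = 13.77 h.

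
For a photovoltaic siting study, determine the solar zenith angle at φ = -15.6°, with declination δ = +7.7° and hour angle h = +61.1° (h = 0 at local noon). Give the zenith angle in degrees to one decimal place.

θ_z = 64.8°

cos θ_z = sin φ sin δ + cos φ cos δ cos h = -0.036032 + 0.461282 = 0.425250.
θ_z = arccos(0.425250) = 64.8°.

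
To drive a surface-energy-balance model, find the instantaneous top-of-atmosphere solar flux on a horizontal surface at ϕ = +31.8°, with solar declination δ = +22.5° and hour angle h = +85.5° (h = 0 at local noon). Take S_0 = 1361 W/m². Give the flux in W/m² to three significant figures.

cos θ_z = sin ϕ sin δ + cos ϕ cos δ cos h = 0.201657 + 0.061606 = 0.263263.
Flux = S_0 · cos θ_z = 1361 × 0.263263 = 358.3 W/m².

358 W/m²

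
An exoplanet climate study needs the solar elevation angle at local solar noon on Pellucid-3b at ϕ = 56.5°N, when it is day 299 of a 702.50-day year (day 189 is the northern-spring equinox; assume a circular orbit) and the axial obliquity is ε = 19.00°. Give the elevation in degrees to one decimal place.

49.2°

Solar longitude: L_s = 360° × (299 − 189)/702.50 = 56.370°.
sin δ = sin 19.00° × sin 56.370° = 0.27108, so δ = +15.728°.
At local noon the hour angle is zero, so the zenith angle equals |ϕ − δ| = |+56.5° − (+15.728°)| = 40.772°.
Elevation = 90° − 40.772° = 49.2°.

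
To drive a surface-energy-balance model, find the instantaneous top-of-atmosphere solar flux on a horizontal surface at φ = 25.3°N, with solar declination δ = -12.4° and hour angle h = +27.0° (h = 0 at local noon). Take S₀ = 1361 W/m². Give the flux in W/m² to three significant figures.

cos θ_z = sin φ sin δ + cos φ cos δ cos h = -0.091769 + 0.786752 = 0.694983.
Flux = S₀ · cos θ_z = 1361 × 0.694983 = 945.9 W/m².

946 W/m²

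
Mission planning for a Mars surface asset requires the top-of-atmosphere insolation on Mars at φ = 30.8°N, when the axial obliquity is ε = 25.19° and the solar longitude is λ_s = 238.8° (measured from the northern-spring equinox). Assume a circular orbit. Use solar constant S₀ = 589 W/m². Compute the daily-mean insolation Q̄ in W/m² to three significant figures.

Solar declination: sin δ = sin ε · sin λ_s = sin 25.19° × sin 238.8° = -0.36406, so δ = -21.350°.
cos H₀ = −tan(+30.8°) tan(-21.350°) = 0.2330, H₀ = 1.3356 rad.
Bracket: H₀ sin φ sin δ + cos φ cos δ sin H₀ = 1.3356×0.51204×-0.36406 + 0.85896×0.93137×0.97247 = -0.248974 + 0.777985 = 0.529011.
Q̄ = (S₀/π) × [bracket] = (589/π) × 0.529011 = 99.18 W/m².

Q̄ ≈ 99.2 W/m²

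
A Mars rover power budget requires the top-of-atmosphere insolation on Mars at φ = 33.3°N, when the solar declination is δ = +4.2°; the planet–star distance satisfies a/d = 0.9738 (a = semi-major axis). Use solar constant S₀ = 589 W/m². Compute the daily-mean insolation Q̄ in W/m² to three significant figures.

cos H₀ = −tan(+33.3°) tan(+4.200°) = -0.0482, H₀ = 1.6191 rad.
Bracket: H₀ sin φ sin δ + cos φ cos δ sin H₀ = 1.6191×0.54902×0.07324 + 0.83581×0.99731×0.99884 = 0.065104 + 0.832595 = 0.897699.
Inverse-square distance factor (a/d)² = 0.9738² = 0.948286.
Q̄ = (S₀/π) × 0.948286 × [bracket] = (589/π) × 0.948286 × 0.897699 = 159.6 W/m².

Q̄ ≈ 160 W/m²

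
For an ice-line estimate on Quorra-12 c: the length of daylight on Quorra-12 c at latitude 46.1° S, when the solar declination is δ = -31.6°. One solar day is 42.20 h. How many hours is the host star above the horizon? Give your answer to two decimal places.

30.42 h

cos H₀ = −tan φ · tan δ = −tan(-46.1°) × tan(-31.600°) = -0.6393, so H₀ = 2.2644 rad = 129.74°.
Daylight = 2H₀/(2π) × 42.20 h = (2.2644/π) × 42.20 = 30.42 h.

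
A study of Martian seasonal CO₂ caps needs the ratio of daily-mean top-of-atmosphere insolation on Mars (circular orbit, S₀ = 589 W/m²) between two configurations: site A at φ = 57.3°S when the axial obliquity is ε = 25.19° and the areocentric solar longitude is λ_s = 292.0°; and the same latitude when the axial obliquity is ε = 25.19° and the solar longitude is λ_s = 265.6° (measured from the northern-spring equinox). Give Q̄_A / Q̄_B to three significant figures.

Q̄_A / Q̄_B ≈ 0.955

— Configuration A (φ=-57.3°):
sin δ = sin 25.19° × sin 292.0° = -0.39463, so δ = -23.243°.
cos H₀ = −tan(-57.3°) tan(-23.243°) = -0.6690, H₀ = 2.3037 rad.
Bracket: H₀ sin φ sin δ + cos φ cos δ sin H₀ = 2.3037×-0.84151×-0.39463 + 0.54024×0.91884×0.74327 = 0.765024 + 0.368955 = 1.133979.
Q̄ = (S₀/π) × [bracket] = (589/π) × 1.133979 = 212.60 W/m².
— Configuration B (φ=-57.3°):
Solar declination: sin δ = sin ε · sin λ_s = sin 25.19° × sin 265.6° = -0.42437, so δ = -25.111°.
cos H₀ = −tan(-57.3°) tan(-25.111°) = -0.7300, H₀ = 2.3891 rad.
Bracket: H₀ sin φ sin δ + cos φ cos δ sin H₀ = 2.3891×-0.84151×-0.42437 + 0.54024×0.90549×0.68343 = 0.853175 + 0.334322 = 1.187497.
Q̄ = (S₀/π) × [bracket] = (589/π) × 1.187497 = 222.64 W/m².
Ratio Q̄_A / Q̄_B = 212.60 / 222.64 = 0.9549.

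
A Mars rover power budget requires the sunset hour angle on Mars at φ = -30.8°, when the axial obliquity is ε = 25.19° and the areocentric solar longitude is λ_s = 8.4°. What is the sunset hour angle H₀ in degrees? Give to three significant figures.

sin δ = sin 25.19° × sin 8.4° = 0.06218, so δ = +3.565°.
cos H₀ = −tan φ · tan δ = −tan(-30.8°) × tan(+3.565°) = 0.0371, so H₀ = 1.5337 rad = 87.87°.

H₀ = 87.9°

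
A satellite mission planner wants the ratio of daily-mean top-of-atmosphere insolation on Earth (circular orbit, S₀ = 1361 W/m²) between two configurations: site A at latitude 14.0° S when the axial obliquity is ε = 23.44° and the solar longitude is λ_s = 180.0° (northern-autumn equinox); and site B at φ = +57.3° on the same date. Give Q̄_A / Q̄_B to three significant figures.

— Configuration A (φ=-14.0°):
Solar declination: sin δ = sin ε · sin λ_s = sin 23.44° × sin 180.0° = 0.00000, so δ = +0.000°.
cos H₀ = −tan(-14.0°) tan(+0.000°) = 0.0000, H₀ = 1.5708 rad.
Bracket: H₀ sin φ sin δ + cos φ cos δ sin H₀ = 1.5708×-0.24192×0.00000 + 0.97030×1.00000×1.00000 = -0.000000 + 0.970300 = 0.970300.
Q̄ = (S₀/π) × [bracket] = (1361/π) × 0.970300 = 420.35 W/m².
— Configuration B (φ=+57.3°):
cos H₀ = −tan(+57.3°) tan(+0.000°) = -0.0000, H₀ = 1.5708 rad.
Bracket: H₀ sin φ sin δ + cos φ cos δ sin H₀ = 1.5708×0.84151×0.00000 + 0.54024×1.00000×1.00000 = 0.000000 + 0.540240 = 0.540240.
Q̄ = (S₀/π) × [bracket] = (1361/π) × 0.540240 = 234.04 W/m².
Ratio Q̄_A / Q̄_B = 420.35 / 234.04 = 1.796.

Q̄_A / Q̄_B ≈ 1.80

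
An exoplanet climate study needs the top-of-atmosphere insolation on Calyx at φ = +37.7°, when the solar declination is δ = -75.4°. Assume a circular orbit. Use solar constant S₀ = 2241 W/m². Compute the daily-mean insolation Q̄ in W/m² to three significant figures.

cos H₀ = −tan(+37.7°) tan(-75.400°) = 2.9672 ≥ 1 ⇒ polar night, H₀ = 0 and Q̄ = 0.

Q̄ ≈ 0.00 W/m²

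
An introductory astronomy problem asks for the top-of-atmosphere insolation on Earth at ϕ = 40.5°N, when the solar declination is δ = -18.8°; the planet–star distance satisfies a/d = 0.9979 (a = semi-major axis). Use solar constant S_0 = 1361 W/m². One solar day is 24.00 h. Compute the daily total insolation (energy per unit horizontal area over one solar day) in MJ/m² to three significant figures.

15.7 MJ/m²

cos h₀ = −tan(+40.5°) tan(-18.800°) = 0.2908, h₀ = 1.2758 rad.
Bracket: h₀ sin ϕ sin δ + cos ϕ cos δ sin h₀ = 1.2758×0.64945×-0.32227 + 0.76041×0.94665×0.95680 = -0.267023 + 0.688745 = 0.421722.
Inverse-square distance factor (a/d)² = 0.9979² = 0.995804.
Q̄ = (S_0/π) × 0.995804 × [bracket] = (1361/π) × 0.995804 × 0.421722 = 181.93 W/m².
Daily total = Q̄ × 24.00 h × 3600 s/h = 181.93 × 24.00 × 3600 / 10⁶ = 15.72 MJ/m².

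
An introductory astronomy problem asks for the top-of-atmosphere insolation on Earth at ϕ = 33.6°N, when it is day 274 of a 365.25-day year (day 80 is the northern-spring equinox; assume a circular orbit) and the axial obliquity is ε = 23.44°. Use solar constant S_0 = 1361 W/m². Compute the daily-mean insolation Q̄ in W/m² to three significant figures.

Q̄ ≈ 331 W/m²

Solar longitude: L_s = 360° × (274 − 80)/365.25 = 191.211°.
sin δ = sin 23.44° × sin 191.211° = -0.07734, so δ = -4.436°.
cos h₀ = −tan(+33.6°) tan(-4.436°) = 0.0515, h₀ = 1.5192 rad.
Bracket: h₀ sin ϕ sin δ + cos ϕ cos δ sin h₀ = 1.5192×0.55339×-0.07734 + 0.83292×0.99700×0.99867 = -0.065021 + 0.829317 = 0.764296.
Q̄ = (S_0/π) × [bracket] = (1361/π) × 0.764296 = 331.1 W/m².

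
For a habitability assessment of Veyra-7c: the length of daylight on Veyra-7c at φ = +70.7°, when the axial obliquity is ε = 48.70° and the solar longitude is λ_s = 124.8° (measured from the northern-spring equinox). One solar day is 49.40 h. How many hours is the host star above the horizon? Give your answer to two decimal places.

Solar declination: sin δ = sin ε · sin λ_s = sin 48.70° × sin 124.8° = 0.61690, so δ = +38.090°.
Sunrise equation: cos H₀ = −tan φ · tan δ = -2.2382 ≤ −1, so the host star never sets (polar day) and H₀ = π.
Daylight = 2H₀/(2π) × 49.40 h = (3.1416/π) × 49.40 = 49.40 h.

49.40 h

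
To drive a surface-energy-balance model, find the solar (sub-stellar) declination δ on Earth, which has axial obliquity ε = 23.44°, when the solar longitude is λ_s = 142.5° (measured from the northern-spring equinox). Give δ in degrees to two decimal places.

δ = +14.01°

sin δ = sin ε · sin λ_s = sin 23.44° × sin 142.5° = 0.242158.
δ = arcsin(0.242158) = +14.01°.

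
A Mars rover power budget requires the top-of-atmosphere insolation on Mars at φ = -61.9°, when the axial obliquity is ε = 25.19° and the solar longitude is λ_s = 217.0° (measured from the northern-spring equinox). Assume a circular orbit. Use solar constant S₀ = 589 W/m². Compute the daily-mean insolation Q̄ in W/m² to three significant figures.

Q̄ ≈ 163 W/m²

Solar declination: sin δ = sin ε · sin λ_s = sin 25.19° × sin 217.0° = -0.25615, so δ = -14.841°.
cos H₀ = −tan(-61.9°) tan(-14.841°) = -0.4963, H₀ = 2.0901 rad.
Bracket: H₀ sin φ sin δ + cos φ cos δ sin H₀ = 2.0901×-0.88213×-0.25615 + 0.47101×0.96664×0.86817 = 0.472274 + 0.395275 = 0.867549.
Q̄ = (S₀/π) × [bracket] = (589/π) × 0.867549 = 162.7 W/m².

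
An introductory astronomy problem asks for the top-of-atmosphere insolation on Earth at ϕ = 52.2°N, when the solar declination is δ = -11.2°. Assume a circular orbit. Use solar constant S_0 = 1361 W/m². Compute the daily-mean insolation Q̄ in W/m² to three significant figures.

cos h₀ = −tan(+52.2°) tan(-11.200°) = 0.2553, h₀ = 1.3127 rad.
Bracket: h₀ sin ϕ sin δ + cos ϕ cos δ sin h₀ = 1.3127×0.79016×-0.19423 + 0.61291×0.98096×0.96687 = -0.201464 + 0.581321 = 0.379857.
Q̄ = (S_0/π) × [bracket] = (1361/π) × 0.379857 = 164.6 W/m².

Q̄ ≈ 165 W/m²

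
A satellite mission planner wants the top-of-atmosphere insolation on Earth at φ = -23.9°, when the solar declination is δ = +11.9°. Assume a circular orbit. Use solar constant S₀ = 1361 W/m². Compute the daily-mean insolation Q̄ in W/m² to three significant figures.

Q̄ ≈ 332 W/m²

cos H₀ = −tan(-23.9°) tan(+11.900°) = 0.0934, H₀ = 1.4773 rad.
Bracket: H₀ sin φ sin δ + cos φ cos δ sin H₀ = 1.4773×-0.40514×0.20620 + 0.91425×0.97851×0.99563 = -0.123413 + 0.890693 = 0.767280.
Q̄ = (S₀/π) × [bracket] = (1361/π) × 0.767280 = 332.4 W/m².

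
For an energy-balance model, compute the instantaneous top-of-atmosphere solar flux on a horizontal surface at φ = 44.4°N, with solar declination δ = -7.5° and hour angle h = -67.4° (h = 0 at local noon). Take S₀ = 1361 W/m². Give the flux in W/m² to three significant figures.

246 W/m²

cos θ_z = sin φ sin δ + cos φ cos δ cos h = -0.091324 + 0.272220 = 0.180896.
Flux = S₀ · cos θ_z = 1361 × 0.180896 = 246.2 W/m².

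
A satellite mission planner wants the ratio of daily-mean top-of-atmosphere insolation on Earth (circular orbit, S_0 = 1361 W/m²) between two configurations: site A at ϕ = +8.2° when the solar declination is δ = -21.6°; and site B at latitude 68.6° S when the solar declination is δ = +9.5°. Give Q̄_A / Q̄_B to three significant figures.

— Configuration A (ϕ=+8.2°):
cos h₀ = −tan(+8.2°) tan(-21.600°) = 0.0571, h₀ = 1.5137 rad.
Bracket: h₀ sin ϕ sin δ + cos ϕ cos δ sin h₀ = 1.5137×0.14263×-0.36812 + 0.98978×0.92978×0.99837 = -0.079477 + 0.918778 = 0.839301.
Q̄ = (S_0/π) × [bracket] = (1361/π) × 0.839301 = 363.60 W/m².
— Configuration B (ϕ=-68.6°):
cos h₀ = −tan(-68.6°) tan(+9.500°) = 0.4270, h₀ = 1.1296 rad.
Bracket: h₀ sin ϕ sin δ + cos ϕ cos δ sin h₀ = 1.1296×-0.93106×0.16505 + 0.36488×0.98629×0.90425 = -0.173587 + 0.325419 = 0.151832.
Q̄ = (S_0/π) × [bracket] = (1361/π) × 0.151832 = 65.777 W/m².
Ratio Q̄_A / Q̄_B = 363.60 / 65.777 = 5.528.

Q̄_A / Q̄_B ≈ 5.53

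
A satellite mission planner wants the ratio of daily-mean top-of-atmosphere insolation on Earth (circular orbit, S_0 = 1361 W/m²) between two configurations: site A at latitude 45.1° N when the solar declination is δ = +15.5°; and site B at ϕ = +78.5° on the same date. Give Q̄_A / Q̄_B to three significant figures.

— Configuration A (ϕ=+45.1°):
cos h₀ = −tan(+45.1°) tan(+15.500°) = -0.2783, h₀ = 1.8528 rad.
Bracket: h₀ sin ϕ sin δ + cos ϕ cos δ sin h₀ = 1.8528×0.70834×0.26724 + 0.70587×0.96363×0.96050 = 0.350729 + 0.653330 = 1.004059.
Q̄ = (S_0/π) × [bracket] = (1361/π) × 1.004059 = 434.98 W/m².
— Configuration B (ϕ=+78.5°):
cos h₀ = −tan(+78.5°) tan(+15.500°) = -1.3631 ≤ −1 ⇒ polar day, h₀ = π.
Bracket: h₀ sin ϕ sin δ + cos ϕ cos δ sin h₀ = 3.1416×0.97992×0.26724 + 0.19937×0.96363×0.00000 = 0.822703 + 0.000000 = 0.822703.
Q̄ = (S_0/π) × [bracket] = (1361/π) × 0.822703 = 356.41 W/m².
Ratio Q̄_A / Q̄_B = 434.98 / 356.41 = 1.220.

Q̄_A / Q̄_B ≈ 1.22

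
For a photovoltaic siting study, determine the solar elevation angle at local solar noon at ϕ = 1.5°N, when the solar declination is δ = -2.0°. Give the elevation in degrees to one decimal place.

86.5°

At local noon the hour angle is zero, so the zenith angle equals |ϕ − δ| = |+1.5° − (-2.000°)| = 3.500°.
Elevation = 90° − 3.500° = 86.5°.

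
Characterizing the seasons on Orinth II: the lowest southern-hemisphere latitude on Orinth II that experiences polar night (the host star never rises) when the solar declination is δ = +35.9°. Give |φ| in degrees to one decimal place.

|φ| = 54.1°

Polar night requires cos H₀ = −tan φ tan δ ≥ 1, i.e. tan φ tan δ ≤ −1.
The boundary is |tan φ| · |tan δ| = 1, so |φ| = 90° − |δ| = 90° − 35.9° = 54.1° in the southern hemisphere.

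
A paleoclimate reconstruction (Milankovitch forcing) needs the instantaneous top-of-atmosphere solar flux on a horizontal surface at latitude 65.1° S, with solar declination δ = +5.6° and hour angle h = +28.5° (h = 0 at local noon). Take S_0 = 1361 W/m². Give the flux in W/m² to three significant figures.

381 W/m²

cos θ_z = sin ϕ sin δ + cos ϕ cos δ cos h = -0.088512 + 0.368248 = 0.279736.
Flux = S_0 · cos θ_z = 1361 × 0.279736 = 380.7 W/m².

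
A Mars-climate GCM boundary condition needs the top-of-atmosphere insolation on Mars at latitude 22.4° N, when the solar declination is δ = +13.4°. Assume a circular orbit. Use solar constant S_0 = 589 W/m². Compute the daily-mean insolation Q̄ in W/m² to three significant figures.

cos h₀ = −tan(+22.4°) tan(+13.400°) = -0.0982, h₀ = 1.6691 rad.
Bracket: h₀ sin ϕ sin δ + cos ϕ cos δ sin h₀ = 1.6691×0.38107×0.23175 + 0.92455×0.97278×0.99517 = 0.147403 + 0.895040 = 1.042443.
Q̄ = (S_0/π) × [bracket] = (589/π) × 1.042443 = 195.4 W/m².

Q̄ ≈ 195 W/m²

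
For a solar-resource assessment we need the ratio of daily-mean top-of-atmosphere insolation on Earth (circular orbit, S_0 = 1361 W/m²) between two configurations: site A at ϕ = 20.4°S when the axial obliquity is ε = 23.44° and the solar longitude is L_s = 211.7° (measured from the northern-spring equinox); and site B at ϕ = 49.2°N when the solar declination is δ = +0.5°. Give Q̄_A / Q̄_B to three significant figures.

Q̄_A / Q̄_B ≈ 1.56

— Configuration A (ϕ=-20.4°):
Solar declination: sin δ = sin ε · sin L_s = sin 23.44° × sin 211.7° = -0.20903, so δ = -12.065°.
cos h₀ = −tan(-20.4°) tan(-12.065°) = -0.0795, h₀ = 1.6504 rad.
Bracket: h₀ sin ϕ sin δ + cos ϕ cos δ sin h₀ = 1.6504×-0.34857×-0.20903 + 0.93728×0.97791×0.99684 = 0.120251 + 0.913679 = 1.033930.
Q̄ = (S_0/π) × [bracket] = (1361/π) × 1.033930 = 447.92 W/m².
— Configuration B (ϕ=+49.2°):
cos h₀ = −tan(+49.2°) tan(+0.500°) = -0.0101, h₀ = 1.5809 rad.
Bracket: h₀ sin ϕ sin δ + cos ϕ cos δ sin h₀ = 1.5809×0.75700×0.00873 + 0.65342×0.99996×0.99995 = 0.010448 + 0.653361 = 0.663809.
Q̄ = (S_0/π) × [bracket] = (1361/π) × 0.663809 = 287.58 W/m².
Ratio Q̄_A / Q̄_B = 447.92 / 287.58 = 1.558.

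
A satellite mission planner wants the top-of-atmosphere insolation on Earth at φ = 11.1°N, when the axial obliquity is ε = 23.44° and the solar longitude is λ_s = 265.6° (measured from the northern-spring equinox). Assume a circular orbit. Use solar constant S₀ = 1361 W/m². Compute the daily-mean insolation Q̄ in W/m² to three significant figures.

Q̄ ≈ 340 W/m²

Solar declination: sin δ = sin ε · sin λ_s = sin 23.44° × sin 265.6° = -0.39662, so δ = -23.367°.
cos H₀ = −tan(+11.1°) tan(-23.367°) = 0.0848, H₀ = 1.4859 rad.
Bracket: H₀ sin φ sin δ + cos φ cos δ sin H₀ = 1.4859×0.19252×-0.39662 + 0.98129×0.91798×0.99640 = -0.113459 + 0.897562 = 0.784103.
Q̄ = (S₀/π) × [bracket] = (1361/π) × 0.784103 = 339.7 W/m².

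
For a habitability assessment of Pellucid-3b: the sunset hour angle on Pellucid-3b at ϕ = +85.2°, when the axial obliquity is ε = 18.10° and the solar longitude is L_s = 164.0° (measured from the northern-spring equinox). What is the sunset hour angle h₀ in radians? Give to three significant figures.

Solar declination: sin δ = sin ε · sin L_s = sin 18.10° × sin 164.0° = 0.08563, so δ = +4.912°.
Sunrise equation: cos h₀ = −tan ϕ · tan δ = -1.0235 ≤ −1, so the host star never sets (polar day) and h₀ = π.

h₀ = 3.14 rad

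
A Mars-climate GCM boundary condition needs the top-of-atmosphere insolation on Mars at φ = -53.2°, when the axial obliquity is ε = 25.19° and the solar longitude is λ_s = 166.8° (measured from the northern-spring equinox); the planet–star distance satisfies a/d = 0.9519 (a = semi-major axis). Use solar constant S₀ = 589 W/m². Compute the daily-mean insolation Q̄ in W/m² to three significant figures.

Solar declination: sin δ = sin ε · sin λ_s = sin 25.19° × sin 166.8° = 0.09719, so δ = +5.577°.
cos H₀ = −tan(-53.2°) tan(+5.577°) = 0.1305, H₀ = 1.4399 rad.
Bracket: H₀ sin φ sin δ + cos φ cos δ sin H₀ = 1.4399×-0.80073×0.09719 + 0.59902×0.99527×0.99144 = -0.112057 + 0.591083 = 0.479026.
Inverse-square distance factor (a/d)² = 0.9519² = 0.906114.
Q̄ = (S₀/π) × 0.906114 × [bracket] = (589/π) × 0.906114 × 0.479026 = 81.38 W/m².

Q̄ ≈ 81.4 W/m²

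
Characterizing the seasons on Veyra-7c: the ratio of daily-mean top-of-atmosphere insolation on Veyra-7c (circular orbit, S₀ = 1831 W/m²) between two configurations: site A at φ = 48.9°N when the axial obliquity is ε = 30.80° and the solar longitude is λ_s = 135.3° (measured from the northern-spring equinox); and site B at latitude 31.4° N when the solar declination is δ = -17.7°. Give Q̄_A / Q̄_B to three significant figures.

— Configuration A (φ=+48.9°):
Solar declination: sin δ = sin ε · sin λ_s = sin 30.80° × sin 135.3° = 0.36017, so δ = +21.111°.
cos H₀ = −tan(+48.9°) tan(+21.111°) = -0.4426, H₀ = 2.0293 rad.
Bracket: H₀ sin φ sin δ + cos φ cos δ sin H₀ = 2.0293×0.75356×0.36017 + 0.65738×0.93289×0.89673 = 0.550772 + 0.549932 = 1.100704.
Q̄ = (S₀/π) × [bracket] = (1831/π) × 1.100704 = 641.52 W/m².
— Configuration B (φ=+31.4°):
cos H₀ = −tan(+31.4°) tan(-17.700°) = 0.1948, H₀ = 1.3747 rad.
Bracket: H₀ sin φ sin δ + cos φ cos δ sin H₀ = 1.3747×0.52101×-0.30403 + 0.85355×0.95266×0.98084 = -0.217756 + 0.797563 = 0.579807.
Q̄ = (S₀/π) × [bracket] = (1831/π) × 0.579807 = 337.93 W/m².
Ratio Q̄_A / Q̄_B = 641.52 / 337.93 = 1.898.

Q̄_A / Q̄_B ≈ 1.90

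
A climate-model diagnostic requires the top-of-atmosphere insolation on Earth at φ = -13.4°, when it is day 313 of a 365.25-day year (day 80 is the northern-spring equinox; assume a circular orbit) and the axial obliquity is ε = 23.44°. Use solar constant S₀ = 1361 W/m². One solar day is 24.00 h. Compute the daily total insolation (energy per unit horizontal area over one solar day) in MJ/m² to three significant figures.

38.9 MJ/m²

Solar longitude: λ_s = 360° × (313 − 80)/365.25 = 229.651°.
sin δ = sin 23.44° × sin 229.651° = -0.30316, so δ = -17.648°.
cos H₀ = −tan(-13.4°) tan(-17.648°) = -0.0758, H₀ = 1.6467 rad.
Bracket: H₀ sin φ sin δ + cos φ cos δ sin H₀ = 1.6467×-0.23175×-0.30316 + 0.97278×0.95294×0.99712 = 0.115693 + 0.924331 = 1.040024.
Q̄ = (S₀/π) × [bracket] = (1361/π) × 1.040024 = 450.56 W/m².
Daily total = Q̄ × 24.00 h × 3600 s/h = 450.56 × 24.00 × 3600 / 10⁶ = 38.93 MJ/m².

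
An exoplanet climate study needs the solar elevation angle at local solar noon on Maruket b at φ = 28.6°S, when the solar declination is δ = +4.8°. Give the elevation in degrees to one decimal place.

At local noon the hour angle is zero, so the zenith angle equals |φ − δ| = |-28.6° − (+4.800°)| = 33.400°.
Elevation = 90° − 33.400° = 56.6°.

56.6°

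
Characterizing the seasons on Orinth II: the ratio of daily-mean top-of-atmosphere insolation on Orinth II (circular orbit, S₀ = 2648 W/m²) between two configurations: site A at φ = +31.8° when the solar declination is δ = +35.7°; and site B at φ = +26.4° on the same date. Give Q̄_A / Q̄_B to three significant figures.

— Configuration A (φ=+31.8°):
cos H₀ = −tan(+31.8°) tan(+35.700°) = -0.4455, H₀ = 2.0326 rad.
Bracket: H₀ sin φ sin δ + cos φ cos δ sin H₀ = 2.0326×0.52696×0.58354 + 0.84989×0.81208×0.89526 = 0.625029 + 0.617889 = 1.242918.
Q̄ = (S₀/π) × [bracket] = (2648/π) × 1.242918 = 1047.6 W/m².
— Configuration B (φ=+26.4°):
cos H₀ = −tan(+26.4°) tan(+35.700°) = -0.3567, H₀ = 1.9355 rad.
Bracket: H₀ sin φ sin δ + cos φ cos δ sin H₀ = 1.9355×0.44464×0.58354 + 0.89571×0.81208×0.93422 = 0.502195 + 0.679541 = 1.181736.
Q̄ = (S₀/π) × [bracket] = (2648/π) × 1.181736 = 996.07 W/m².
Ratio Q̄_A / Q̄_B = 1047.6 / 996.07 = 1.052.

Q̄_A / Q̄_B ≈ 1.05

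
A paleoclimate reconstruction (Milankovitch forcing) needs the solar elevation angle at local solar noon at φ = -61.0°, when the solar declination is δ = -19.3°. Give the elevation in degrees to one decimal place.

At local noon the hour angle is zero, so the zenith angle equals |φ − δ| = |-61.0° − (-19.300°)| = 41.700°.
Elevation = 90° − 41.700° = 48.3°.

48.3°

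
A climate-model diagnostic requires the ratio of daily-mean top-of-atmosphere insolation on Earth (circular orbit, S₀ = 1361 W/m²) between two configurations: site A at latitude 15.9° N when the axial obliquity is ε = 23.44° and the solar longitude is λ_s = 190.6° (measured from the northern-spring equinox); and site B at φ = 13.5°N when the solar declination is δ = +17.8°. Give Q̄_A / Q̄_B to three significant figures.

— Configuration A (φ=+15.9°):
Solar declination: sin δ = sin ε · sin λ_s = sin 23.44° × sin 190.6° = -0.07317, so δ = -4.196°.
cos H₀ = −tan(+15.9°) tan(-4.196°) = 0.0209, H₀ = 1.5499 rad.
Bracket: H₀ sin φ sin δ + cos φ cos δ sin H₀ = 1.5499×0.27396×-0.07317 + 0.96174×0.99732×0.99978 = -0.031069 + 0.958952 = 0.927883.
Q̄ = (S₀/π) × [bracket] = (1361/π) × 0.927883 = 401.98 W/m².
— Configuration B (φ=+13.5°):
cos H₀ = −tan(+13.5°) tan(+17.800°) = -0.0771, H₀ = 1.6480 rad.
Bracket: H₀ sin φ sin δ + cos φ cos δ sin H₀ = 1.6480×0.23345×0.30570 + 0.97237×0.95213×0.99702 = 0.117611 + 0.923064 = 1.040675.
Q̄ = (S₀/π) × [bracket] = (1361/π) × 1.040675 = 450.84 W/m².
Ratio Q̄_A / Q̄_B = 401.98 / 450.84 = 0.8916.

Q̄_A / Q̄_B ≈ 0.892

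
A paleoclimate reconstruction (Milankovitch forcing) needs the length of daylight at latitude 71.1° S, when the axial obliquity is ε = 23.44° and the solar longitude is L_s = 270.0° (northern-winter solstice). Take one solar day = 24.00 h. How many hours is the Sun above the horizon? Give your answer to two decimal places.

24.00 h

Solar declination: sin δ = sin ε · sin L_s = sin 23.44° × sin 270.0° = -0.39779, so δ = -23.440°.
Sunrise equation: cos h₀ = −tan ϕ · tan δ = -1.2663 ≤ −1, so the Sun never sets (polar day) and h₀ = π.
Daylight = 2h₀/(2π) × 24.00 h = (3.1416/π) × 24.00 = 24.00 h.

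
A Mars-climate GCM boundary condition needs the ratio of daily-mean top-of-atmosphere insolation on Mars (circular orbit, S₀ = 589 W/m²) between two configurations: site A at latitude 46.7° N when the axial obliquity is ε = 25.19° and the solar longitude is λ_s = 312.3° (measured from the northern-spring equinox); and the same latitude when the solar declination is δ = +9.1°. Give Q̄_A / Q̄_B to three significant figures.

— Configuration A (φ=+46.7°):
Solar declination: sin δ = sin ε · sin λ_s = sin 25.19° × sin 312.3° = -0.31480, so δ = -18.349°.
cos H₀ = −tan(+46.7°) tan(-18.349°) = 0.3520, H₀ = 1.2111 rad.
Bracket: H₀ sin φ sin δ + cos φ cos δ sin H₀ = 1.2111×0.72777×-0.31480 + 0.68582×0.94916×0.93602 = -0.277465 + 0.609305 = 0.331840.
Q̄ = (S₀/π) × [bracket] = (589/π) × 0.331840 = 62.215 W/m².
— Configuration B (φ=+46.7°):
cos H₀ = −tan(+46.7°) tan(+9.100°) = -0.1700, H₀ = 1.7416 rad.
Bracket: H₀ sin φ sin δ + cos φ cos δ sin H₀ = 1.7416×0.72777×0.15816 + 0.68582×0.98741×0.98545 = 0.200465 + 0.667332 = 0.867797.
Q̄ = (S₀/π) × [bracket] = (589/π) × 0.867797 = 162.70 W/m².
Ratio Q̄_A / Q̄_B = 62.215 / 162.70 = 0.3824.

Q̄_A / Q̄_B ≈ 0.382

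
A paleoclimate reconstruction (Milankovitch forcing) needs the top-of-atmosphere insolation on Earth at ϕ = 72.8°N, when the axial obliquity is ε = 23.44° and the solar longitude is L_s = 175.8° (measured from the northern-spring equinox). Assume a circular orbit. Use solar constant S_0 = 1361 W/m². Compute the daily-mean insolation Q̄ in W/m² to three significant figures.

Solar declination: sin δ = sin ε · sin L_s = sin 23.44° × sin 175.8° = 0.02913, so δ = +1.669°.
cos h₀ = −tan(+72.8°) tan(+1.669°) = -0.0942, h₀ = 1.6651 rad.
Bracket: h₀ sin ϕ sin δ + cos ϕ cos δ sin h₀ = 1.6651×0.95528×0.02913 + 0.29571×0.99958×0.99556 = 0.046335 + 0.294273 = 0.340608.
Q̄ = (S_0/π) × [bracket] = (1361/π) × 0.340608 = 147.6 W/m².

Q̄ ≈ 148 W/m²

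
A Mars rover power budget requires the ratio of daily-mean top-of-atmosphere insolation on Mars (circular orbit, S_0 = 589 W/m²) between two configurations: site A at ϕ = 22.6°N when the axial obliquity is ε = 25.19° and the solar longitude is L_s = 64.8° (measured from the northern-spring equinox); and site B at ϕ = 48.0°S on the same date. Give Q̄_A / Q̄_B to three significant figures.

Q̄_A / Q̄_B ≈ 4.66

— Configuration A (ϕ=+22.6°):
Solar declination: sin δ = sin ε · sin L_s = sin 25.19° × sin 64.8° = 0.38511, so δ = +22.651°.
cos h₀ = −tan(+22.6°) tan(+22.651°) = -0.1737, h₀ = 1.7454 rad.
Bracket: h₀ sin ϕ sin δ + cos ϕ cos δ sin h₀ = 1.7454×0.38430×0.38511 + 0.92321×0.92287×0.98480 = 0.258315 + 0.839052 = 1.097367.
Q̄ = (S_0/π) × [bracket] = (589/π) × 1.097367 = 205.74 W/m².
— Configuration B (ϕ=-48.0°):
cos h₀ = −tan(-48.0°) tan(+22.651°) = 0.4635, h₀ = 1.0889 rad.
Bracket: h₀ sin ϕ sin δ + cos ϕ cos δ sin h₀ = 1.0889×-0.74314×0.38511 + 0.66913×0.92287×0.88612 = -0.311633 + 0.547197 = 0.235564.
Q̄ = (S_0/π) × [bracket] = (589/π) × 0.235564 = 44.165 W/m².
Ratio Q̄_A / Q̄_B = 205.74 / 44.165 = 4.658.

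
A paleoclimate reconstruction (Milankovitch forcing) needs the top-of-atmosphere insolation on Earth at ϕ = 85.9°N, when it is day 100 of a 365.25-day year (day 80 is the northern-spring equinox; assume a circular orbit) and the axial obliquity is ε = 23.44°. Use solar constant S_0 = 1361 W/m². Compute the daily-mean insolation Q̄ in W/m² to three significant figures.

Solar longitude: L_s = 360° × (100 − 80)/365.25 = 19.713°.
sin δ = sin 23.44° × sin 19.713° = 0.13417, so δ = +7.711°.
cos h₀ = −tan(+85.9°) tan(+7.711°) = -1.8889 ≤ −1 ⇒ polar day, h₀ = π.
Bracket: h₀ sin ϕ sin δ + cos ϕ cos δ sin h₀ = 3.1416×0.99744×0.13417 + 0.07150×0.99096×0.00000 = 0.420429 + 0.000000 = 0.420429.
Q̄ = (S_0/π) × [bracket] = (1361/π) × 0.420429 = 182.1 W/m².

Q̄ ≈ 182 W/m²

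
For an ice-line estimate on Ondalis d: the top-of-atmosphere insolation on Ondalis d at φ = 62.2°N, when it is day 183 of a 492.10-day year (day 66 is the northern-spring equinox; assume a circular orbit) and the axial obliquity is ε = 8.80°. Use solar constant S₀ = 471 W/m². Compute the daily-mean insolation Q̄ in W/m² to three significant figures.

Q̄ ≈ 104 W/m²

Solar longitude: λ_s = 360° × (183 − 66)/492.10 = 85.592°.
sin δ = sin 8.80° × sin 85.592° = 0.15253, so δ = +8.774°.
cos H₀ = −tan(+62.2°) tan(+8.774°) = -0.2927, H₀ = 1.8679 rad.
Bracket: H₀ sin φ sin δ + cos φ cos δ sin H₀ = 1.8679×0.88458×0.15253 + 0.46639×0.98830×0.95619 = 0.252026 + 0.440740 = 0.692766.
Q̄ = (S₀/π) × [bracket] = (471/π) × 0.692766 = 103.9 W/m².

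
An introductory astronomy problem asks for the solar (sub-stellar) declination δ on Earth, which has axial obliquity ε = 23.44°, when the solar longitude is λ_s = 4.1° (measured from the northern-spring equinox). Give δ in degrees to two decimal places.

δ = +1.63°

sin δ = sin ε · sin λ_s = sin 23.44° × sin 4.1° = 0.028441.
δ = arcsin(0.028441) = +1.63°.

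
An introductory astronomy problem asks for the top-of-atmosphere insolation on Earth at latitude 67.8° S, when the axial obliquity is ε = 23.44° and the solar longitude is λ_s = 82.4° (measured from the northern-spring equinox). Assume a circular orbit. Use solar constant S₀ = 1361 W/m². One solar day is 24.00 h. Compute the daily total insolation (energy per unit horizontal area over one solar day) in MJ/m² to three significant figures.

0.00 MJ/m²

Solar declination: sin δ = sin ε · sin λ_s = sin 23.44° × sin 82.4° = 0.39429, so δ = +23.222°.
cos H₀ = −tan(-67.8°) tan(+23.222°) = 1.0514 ≥ 1 ⇒ polar night, H₀ = 0 and Q̄ = 0.
Daily total = Q̄ × 24.00 h × 3600 s/h = 0.00 MJ/m².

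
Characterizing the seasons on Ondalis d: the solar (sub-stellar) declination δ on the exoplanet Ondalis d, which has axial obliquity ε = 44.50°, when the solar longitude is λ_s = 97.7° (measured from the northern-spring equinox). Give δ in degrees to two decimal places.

δ = +43.99°

sin δ = sin ε · sin λ_s = sin 44.50° × sin 97.7° = 0.694589.
δ = arcsin(0.694589) = +43.99°.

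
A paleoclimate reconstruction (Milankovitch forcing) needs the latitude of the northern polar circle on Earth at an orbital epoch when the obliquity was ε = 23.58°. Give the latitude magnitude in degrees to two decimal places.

The polar circle is the lowest latitude that experiences at least one full rotation of continuous daylight at the northern-summer solstice; it lies at |ϕ| = 90° − ε = 90° − 23.58° = 66.42°.

66.42°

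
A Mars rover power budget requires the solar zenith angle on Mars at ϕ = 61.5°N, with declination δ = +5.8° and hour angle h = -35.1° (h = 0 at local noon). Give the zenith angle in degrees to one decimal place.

θ_z = 61.5°

cos θ_z = sin ϕ sin δ + cos ϕ cos δ cos h = 0.088810 + 0.388389 = 0.477199.
θ_z = arccos(0.477199) = 61.5°.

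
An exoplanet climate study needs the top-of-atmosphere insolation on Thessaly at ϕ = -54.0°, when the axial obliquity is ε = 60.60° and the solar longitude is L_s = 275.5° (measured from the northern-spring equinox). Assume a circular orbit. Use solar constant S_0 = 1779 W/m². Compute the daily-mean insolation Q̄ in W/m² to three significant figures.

Solar declination: sin δ = sin ε · sin L_s = sin 60.60° × sin 275.5° = -0.86720, so δ = -60.135°.
cos h₀ = −tan(-54.0°) tan(-60.135°) = -2.3970 ≤ −1 ⇒ polar day, h₀ = π.
Bracket: h₀ sin ϕ sin δ + cos ϕ cos δ sin h₀ = 3.1416×-0.80902×-0.86720 + 0.58779×0.49795×0.00000 = 2.204090 + 0.000000 = 2.204090.
Q̄ = (S_0/π) × [bracket] = (1779/π) × 2.204090 = 1248 W/m².

Q̄ ≈ 1.25e+03 W/m²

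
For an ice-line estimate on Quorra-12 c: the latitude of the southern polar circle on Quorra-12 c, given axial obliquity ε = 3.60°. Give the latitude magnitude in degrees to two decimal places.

86.40°

The polar circle is the lowest latitude that experiences at least one full rotation of continuous darkness at the northern-summer solstice; it lies at |φ| = 90° − ε = 90° − 3.60° = 86.40°.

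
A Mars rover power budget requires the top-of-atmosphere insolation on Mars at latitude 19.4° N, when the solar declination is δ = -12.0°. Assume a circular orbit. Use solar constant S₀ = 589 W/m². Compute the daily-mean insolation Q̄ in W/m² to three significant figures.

cos H₀ = −tan(+19.4°) tan(-12.000°) = 0.0749, H₀ = 1.4959 rad.
Bracket: H₀ sin φ sin δ + cos φ cos δ sin H₀ = 1.4959×0.33216×-0.20791 + 0.94322×0.97815×0.99719 = -0.103306 + 0.920018 = 0.816712.
Q̄ = (S₀/π) × [bracket] = (589/π) × 0.816712 = 153.1 W/m².

Q̄ ≈ 153 W/m²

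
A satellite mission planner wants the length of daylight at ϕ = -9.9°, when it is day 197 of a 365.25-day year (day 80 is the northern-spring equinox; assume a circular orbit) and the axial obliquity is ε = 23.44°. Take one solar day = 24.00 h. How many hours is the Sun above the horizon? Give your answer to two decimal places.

11.49 h

Solar longitude: L_s = 360° × (197 − 80)/365.25 = 115.318°.
sin δ = sin 23.44° × sin 115.318° = 0.35958, so δ = +21.074°.
cos h₀ = −tan ϕ · tan δ = −tan(-9.9°) × tan(+21.074°) = 0.0673, so h₀ = 1.5035 rad = 86.14°.
Daylight = 2h₀/(2π) × 24.00 h = (1.5035/π) × 24.00 = 11.49 h.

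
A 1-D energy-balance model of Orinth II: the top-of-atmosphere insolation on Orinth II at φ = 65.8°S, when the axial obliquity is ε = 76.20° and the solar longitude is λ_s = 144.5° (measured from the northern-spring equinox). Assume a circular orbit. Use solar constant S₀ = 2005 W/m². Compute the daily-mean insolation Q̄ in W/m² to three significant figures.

Solar declination: sin δ = sin ε · sin λ_s = sin 76.20° × sin 144.5° = 0.56394, so δ = +34.329°.
cos H₀ = −tan(-65.8°) tan(+34.329°) = 1.5195 ≥ 1 ⇒ polar night, H₀ = 0 and Q̄ = 0.

Q̄ ≈ 0.00 W/m²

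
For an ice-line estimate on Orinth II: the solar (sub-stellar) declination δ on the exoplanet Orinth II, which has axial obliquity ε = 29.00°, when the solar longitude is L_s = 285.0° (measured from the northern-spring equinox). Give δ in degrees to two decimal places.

sin δ = sin ε · sin L_s = sin 29.00° × sin 285.0° = -0.468290.
δ = arcsin(-0.468290) = -27.92°.

δ = -27.92°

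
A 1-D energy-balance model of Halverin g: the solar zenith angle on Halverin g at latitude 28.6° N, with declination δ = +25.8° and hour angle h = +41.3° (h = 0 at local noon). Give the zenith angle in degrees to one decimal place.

cos θ_z = sin φ sin δ + cos φ cos δ cos h = 0.208342 + 0.593848 = 0.802190.
θ_z = arccos(0.802190) = 36.7°.

θ_z = 36.7°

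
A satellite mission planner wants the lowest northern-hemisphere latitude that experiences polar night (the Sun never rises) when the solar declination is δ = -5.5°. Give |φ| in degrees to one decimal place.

|φ| = 84.5°

Polar night requires cos H₀ = −tan φ tan δ ≥ 1, i.e. tan φ tan δ ≤ −1.
The boundary is |tan φ| · |tan δ| = 1, so |φ| = 90° − |δ| = 90° − 5.5° = 84.5° in the northern hemisphere.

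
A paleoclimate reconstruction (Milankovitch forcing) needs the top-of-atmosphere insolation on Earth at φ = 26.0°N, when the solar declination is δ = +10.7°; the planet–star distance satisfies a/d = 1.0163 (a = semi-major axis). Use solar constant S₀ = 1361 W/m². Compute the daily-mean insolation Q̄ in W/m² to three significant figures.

Q̄ ≈ 454 W/m²

cos H₀ = −tan(+26.0°) tan(+10.700°) = -0.0922, H₀ = 1.6631 rad.
Bracket: H₀ sin φ sin δ + cos φ cos δ sin H₀ = 1.6631×0.43837×0.18567 + 0.89879×0.98261×0.99574 = 0.135363 + 0.879398 = 1.014761.
Inverse-square distance factor (a/d)² = 1.0163² = 1.032866.
Q̄ = (S₀/π) × 1.032866 × [bracket] = (1361/π) × 1.032866 × 1.014761 = 454.1 W/m².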